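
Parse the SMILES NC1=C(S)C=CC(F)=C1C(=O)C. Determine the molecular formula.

Walk through each heavy atom and fill implicit hydrogens from standard valence (C 4, N 3, O 2, S 2, halogen 1):
  atom 1: N, bond orders sum to 1 (valence 3) → 2 H
  atom 2: C, bond orders sum to 4 (valence 4) → 0 H
  atom 3: C, bond orders sum to 4 (valence 4) → 0 H
  atom 4: S, bond orders sum to 1 (valence 2) → 1 H
  atom 5: C, bond orders sum to 3 (valence 4) → 1 H
  atom 6: C, bond orders sum to 3 (valence 4) → 1 H
  atom 7: C, bond orders sum to 4 (valence 4) → 0 H
  atom 8: F (halogen, monovalent) → 0 H
  atom 9: C, bond orders sum to 4 (valence 4) → 0 H
  atom 10: C, bond orders sum to 4 (valence 4) → 0 H
  atom 11: O, bond orders sum to 2 (valence 2) → 0 H
  atom 12: C, bond orders sum to 1 (valence 4) → 3 H
Totals → C:8, H:8, F:1, N:1, O:1, S:1.

C8H8FNOS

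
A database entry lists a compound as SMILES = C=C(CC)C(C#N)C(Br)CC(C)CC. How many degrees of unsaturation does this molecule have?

3

Degree of unsaturation = (number of rings) + (number of π bonds).
Ring closures in the SMILES: 0.
π bonds: 1 double bond (each 1 DoU), 1 triple bond (each 2 DoU) → 3 DoU from unsaturation.
Total DoU = 0 + 3 = 3.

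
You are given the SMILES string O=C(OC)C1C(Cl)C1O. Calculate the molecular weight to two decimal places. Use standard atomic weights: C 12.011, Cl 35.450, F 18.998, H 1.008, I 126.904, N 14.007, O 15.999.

First, the molecular formula is C5H7ClO3 (counting implicit H from valence).
  C: 5 × 12.011 = 60.055
  Cl: 1 × 35.450 = 35.450
  H: 7 × 1.008 = 7.056
  O: 3 × 15.999 = 47.997
Sum: 5×12.011 + 1×35.450 + 7×1.008 + 3×15.999 = 150.558 → 150.56 g/mol.

150.56 g/mol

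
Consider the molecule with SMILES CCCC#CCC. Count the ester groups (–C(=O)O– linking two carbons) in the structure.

0

Scan the SMILES for the ester motif — none present.
Groups that are present: 1 alkyne.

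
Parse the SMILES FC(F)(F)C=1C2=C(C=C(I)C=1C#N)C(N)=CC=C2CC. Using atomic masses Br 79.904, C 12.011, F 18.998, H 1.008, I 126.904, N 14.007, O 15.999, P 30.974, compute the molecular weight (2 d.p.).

First, the molecular formula is C14H10F3IN2 (counting implicit H from valence).
  C: 14 × 12.011 = 168.154
  F: 3 × 18.998 = 56.994
  H: 10 × 1.008 = 10.080
  I: 1 × 126.904 = 126.904
  N: 2 × 14.007 = 28.014
Sum: 14×12.011 + 3×18.998 + 10×1.008 + 1×126.904 + 2×14.007 = 390.146 → 390.15 g/mol.

390.15 g/mol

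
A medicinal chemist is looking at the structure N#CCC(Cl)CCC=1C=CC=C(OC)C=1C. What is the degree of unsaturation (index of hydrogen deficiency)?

Degree of unsaturation = (number of rings) + (number of π bonds).
Ring closures in the SMILES: 1.
π bonds: 3 double bonds (each 1 DoU), 1 triple bond (each 2 DoU) → 5 DoU from unsaturation.
Total DoU = 1 + 5 = 6.

6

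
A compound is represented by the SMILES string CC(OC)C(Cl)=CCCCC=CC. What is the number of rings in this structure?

In SMILES, each pair of matching ring-closure digits denotes one ring-closing bond; the number of such bonds equals the number of independent rings.
Ring-closure bonds here: 0.

0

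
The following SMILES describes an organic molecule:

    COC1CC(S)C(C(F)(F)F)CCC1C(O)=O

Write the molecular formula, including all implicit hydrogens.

Walk through each heavy atom and fill implicit hydrogens from standard valence (C 4, N 3, O 2, S 2, halogen 1):
  atom 1: C, bond orders sum to 1 (valence 4) → 3 H
  atom 2: O, bond orders sum to 2 (valence 2) → 0 H
  atom 3: C, bond orders sum to 3 (valence 4) → 1 H
  atom 4: C, bond orders sum to 2 (valence 4) → 2 H
  atom 5: C, bond orders sum to 3 (valence 4) → 1 H
  atom 6: S, bond orders sum to 1 (valence 2) → 1 H
  atom 7: C, bond orders sum to 3 (valence 4) → 1 H
  atom 8: C, bond orders sum to 4 (valence 4) → 0 H
  atom 9: F (halogen, monovalent) → 0 H
  atom 10: F (halogen, monovalent) → 0 H
  atom 11: F (halogen, monovalent) → 0 H
  atom 12: C, bond orders sum to 2 (valence 4) → 2 H
  atom 13: C, bond orders sum to 2 (valence 4) → 2 H
  atom 14: C, bond orders sum to 3 (valence 4) → 1 H
  atom 15: C, bond orders sum to 4 (valence 4) → 0 H
  atom 16: O, bond orders sum to 1 (valence 2) → 1 H
  atom 17: O, bond orders sum to 2 (valence 2) → 0 H
Totals → C:10, H:15, F:3, O:3, S:1.

C10H15F3O3S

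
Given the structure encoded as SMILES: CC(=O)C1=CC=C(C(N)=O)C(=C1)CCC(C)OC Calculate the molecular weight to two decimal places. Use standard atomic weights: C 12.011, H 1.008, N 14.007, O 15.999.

249.31 g/mol

First, the molecular formula is C14H19NO3 (counting implicit H from valence).
  C: 14 × 12.011 = 168.154
  H: 19 × 1.008 = 19.152
  N: 1 × 14.007 = 14.007
  O: 3 × 15.999 = 47.997
Sum: 14×12.011 + 19×1.008 + 1×14.007 + 3×15.999 = 249.310 → 249.31 g/mol.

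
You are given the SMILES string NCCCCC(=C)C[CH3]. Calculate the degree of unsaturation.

1

Molecular formula: C8H17N.
DoU = (2C + 2 + N − H − X) / 2, where X is the halogen count and O/S are ignored.
    = (2·8 + 2 + 1 − 17 − 0) / 2 = 2 / 2 = 1.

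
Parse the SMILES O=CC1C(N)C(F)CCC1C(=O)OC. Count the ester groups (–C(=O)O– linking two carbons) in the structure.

1

The ester motif appears at heavy-atom position 11 in the SMILES.
Other groups present: 1 aldehyde, 1 primary amine.
Ester count: 1.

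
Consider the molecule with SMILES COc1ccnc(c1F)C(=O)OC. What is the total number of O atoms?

Scan the SMILES for O atoms (remember two-letter symbols like Cl and Br are single atoms).
Oxygen count: 3.

3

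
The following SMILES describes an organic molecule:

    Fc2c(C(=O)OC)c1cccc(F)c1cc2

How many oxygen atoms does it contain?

Scan the SMILES for O atoms (remember two-letter symbols like Cl and Br are single atoms).
Oxygen count: 2.

2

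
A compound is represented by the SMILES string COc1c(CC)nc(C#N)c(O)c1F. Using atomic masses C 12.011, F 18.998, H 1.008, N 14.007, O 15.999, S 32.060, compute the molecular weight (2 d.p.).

First, the molecular formula is C9H9FN2O2 (counting implicit H from valence).
  C: 9 × 12.011 = 108.099
  F: 1 × 18.998 = 18.998
  H: 9 × 1.008 = 9.072
  N: 2 × 14.007 = 28.014
  O: 2 × 15.999 = 31.998
Sum: 9×12.011 + 1×18.998 + 9×1.008 + 2×14.007 + 2×15.999 = 196.181 → 196.18 g/mol.

196.18 g/mol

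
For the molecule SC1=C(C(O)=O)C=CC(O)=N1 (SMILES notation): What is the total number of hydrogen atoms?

Walk through each heavy atom and fill implicit hydrogens from standard valence (C 4, N 3, O 2, S 2, halogen 1):
  atom 1: S, bond orders sum to 1 (valence 2) → 1 H
  atom 2: C, bond orders sum to 4 (valence 4) → 0 H
  atom 3: C, bond orders sum to 4 (valence 4) → 0 H
  atom 4: C, bond orders sum to 4 (valence 4) → 0 H
  atom 5: O, bond orders sum to 1 (valence 2) → 1 H
  atom 6: O, bond orders sum to 2 (valence 2) → 0 H
  atom 7: C, bond orders sum to 3 (valence 4) → 1 H
  atom 8: C, bond orders sum to 3 (valence 4) → 1 H
  atom 9: C, bond orders sum to 4 (valence 4) → 0 H
  atom 10: O, bond orders sum to 1 (valence 2) → 1 H
  atom 11: N, bond orders sum to 3 (valence 3) → 0 H
Total hydrogens: 5.

5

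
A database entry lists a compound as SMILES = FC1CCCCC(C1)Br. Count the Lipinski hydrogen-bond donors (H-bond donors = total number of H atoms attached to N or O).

0

Donors: find every N or O and count the H atoms it carries.
  (no N or O atoms present)
Lipinski HBD = 0.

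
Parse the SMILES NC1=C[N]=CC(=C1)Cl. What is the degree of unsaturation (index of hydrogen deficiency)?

Degree of unsaturation = (number of rings) + (number of π bonds).
Ring closures in the SMILES: 1.
π bonds: 3 double bonds (each 1 DoU) → 3 DoU from unsaturation.
Total DoU = 1 + 3 = 4.

4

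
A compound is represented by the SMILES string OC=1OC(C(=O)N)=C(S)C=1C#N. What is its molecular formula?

C6H4N2O3S

Walk through each heavy atom and fill implicit hydrogens from standard valence (C 4, N 3, O 2, S 2, halogen 1):
  atom 1: O, bond orders sum to 1 (valence 2) → 1 H
  atom 2: C, bond orders sum to 4 (valence 4) → 0 H
  atom 3: O, bond orders sum to 2 (valence 2) → 0 H
  atom 4: C, bond orders sum to 4 (valence 4) → 0 H
  atom 5: C, bond orders sum to 4 (valence 4) → 0 H
  atom 6: O, bond orders sum to 2 (valence 2) → 0 H
  atom 7: N, bond orders sum to 1 (valence 3) → 2 H
  atom 8: C, bond orders sum to 4 (valence 4) → 0 H
  atom 9: S, bond orders sum to 1 (valence 2) → 1 H
  atom 10: C, bond orders sum to 4 (valence 4) → 0 H
  atom 11: C, bond orders sum to 4 (valence 4) → 0 H
  atom 12: N, bond orders sum to 3 (valence 3) → 0 H
Totals → C:6, H:4, N:2, O:3, S:1.
In Hill order: C6H4N2O3S.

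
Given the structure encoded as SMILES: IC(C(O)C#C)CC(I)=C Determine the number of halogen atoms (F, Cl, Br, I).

2

Halogen atoms appear at heavy-atom positions 1, 9 (2×I).
Other groups present: 1 alkene, 1 alkyne, 1 hydroxyl.
Halogen count: 2.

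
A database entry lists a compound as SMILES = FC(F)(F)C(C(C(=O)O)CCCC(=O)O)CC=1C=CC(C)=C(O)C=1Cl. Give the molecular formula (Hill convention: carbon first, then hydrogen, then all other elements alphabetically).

C16H18ClF3O5

Walk through each heavy atom and fill implicit hydrogens from standard valence (C 4, N 3, O 2, S 2, halogen 1):
  atom 1: F (halogen, monovalent) → 0 H
  atom 2: C, bond orders sum to 4 (valence 4) → 0 H
  atom 3: F (halogen, monovalent) → 0 H
  atom 4: F (halogen, monovalent) → 0 H
  atom 5: C, bond orders sum to 3 (valence 4) → 1 H
  atom 6: C, bond orders sum to 3 (valence 4) → 1 H
  atom 7: C, bond orders sum to 4 (valence 4) → 0 H
  atom 8: O, bond orders sum to 2 (valence 2) → 0 H
  atom 9: O, bond orders sum to 1 (valence 2) → 1 H
  atom 10: C, bond orders sum to 2 (valence 4) → 2 H
  atom 11: C, bond orders sum to 2 (valence 4) → 2 H
  atom 12: C, bond orders sum to 2 (valence 4) → 2 H
  atom 13: C, bond orders sum to 4 (valence 4) → 0 H
  atom 14: O, bond orders sum to 2 (valence 2) → 0 H
  atom 15: O, bond orders sum to 1 (valence 2) → 1 H
  atom 16: C, bond orders sum to 2 (valence 4) → 2 H
  atom 17: C, bond orders sum to 4 (valence 4) → 0 H
  atom 18: C, bond orders sum to 3 (valence 4) → 1 H
  atom 19: C, bond orders sum to 3 (valence 4) → 1 H
  atom 20: C, bond orders sum to 4 (valence 4) → 0 H
  atom 21: C, bond orders sum to 1 (valence 4) → 3 H
  atom 22: C, bond orders sum to 4 (valence 4) → 0 H
  atom 23: O, bond orders sum to 1 (valence 2) → 1 H
  atom 24: C, bond orders sum to 4 (valence 4) → 0 H
  atom 25: Cl (halogen, monovalent) → 0 H
Totals → C:16, H:18, Cl:1, F:3, O:5.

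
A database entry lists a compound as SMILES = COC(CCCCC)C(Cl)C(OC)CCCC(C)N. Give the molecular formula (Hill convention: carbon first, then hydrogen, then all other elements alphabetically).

C15H32ClNO2

Walk through each heavy atom and fill implicit hydrogens from standard valence (C 4, N 3, O 2, S 2, halogen 1):
  atom 1: C, bond orders sum to 1 (valence 4) → 3 H
  atom 2: O, bond orders sum to 2 (valence 2) → 0 H
  atom 3: C, bond orders sum to 3 (valence 4) → 1 H
  atom 4: C, bond orders sum to 2 (valence 4) → 2 H
  atom 5: C, bond orders sum to 2 (valence 4) → 2 H
  atom 6: C, bond orders sum to 2 (valence 4) → 2 H
  atom 7: C, bond orders sum to 2 (valence 4) → 2 H
  atom 8: C, bond orders sum to 1 (valence 4) → 3 H
  atom 9: C, bond orders sum to 3 (valence 4) → 1 H
  atom 10: Cl (halogen, monovalent) → 0 H
  atom 11: C, bond orders sum to 3 (valence 4) → 1 H
  atom 12: O, bond orders sum to 2 (valence 2) → 0 H
  atom 13: C, bond orders sum to 1 (valence 4) → 3 H
  atom 14: C, bond orders sum to 2 (valence 4) → 2 H
  atom 15: C, bond orders sum to 2 (valence 4) → 2 H
  atom 16: C, bond orders sum to 2 (valence 4) → 2 H
  atom 17: C, bond orders sum to 3 (valence 4) → 1 H
  atom 18: C, bond orders sum to 1 (valence 4) → 3 H
  atom 19: N, bond orders sum to 1 (valence 3) → 2 H
Totals → C:15, H:32, Cl:1, N:1, O:2.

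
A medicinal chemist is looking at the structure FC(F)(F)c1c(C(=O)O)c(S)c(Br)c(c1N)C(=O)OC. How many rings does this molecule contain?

1

In SMILES, each pair of matching ring-closure digits denotes one ring-closing bond; the number of such bonds equals the number of independent rings.
Ring-closure bonds here: 1.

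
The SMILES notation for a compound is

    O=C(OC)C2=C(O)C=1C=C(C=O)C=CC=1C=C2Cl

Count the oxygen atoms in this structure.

4

Scan the SMILES for O atoms (remember two-letter symbols like Cl and Br are single atoms).
Oxygen count: 4.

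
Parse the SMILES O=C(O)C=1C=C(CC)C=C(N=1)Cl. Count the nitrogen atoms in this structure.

1

Scan the SMILES for N atoms (remember two-letter symbols like Cl and Br are single atoms).
Nitrogen count: 1.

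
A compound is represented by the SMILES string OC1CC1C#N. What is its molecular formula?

Walk through each heavy atom and fill implicit hydrogens from standard valence (C 4, N 3, O 2, S 2, halogen 1):
  atom 1: O, bond orders sum to 1 (valence 2) → 1 H
  atom 2: C, bond orders sum to 3 (valence 4) → 1 H
  atom 3: C, bond orders sum to 2 (valence 4) → 2 H
  atom 4: C, bond orders sum to 3 (valence 4) → 1 H
  atom 5: C, bond orders sum to 4 (valence 4) → 0 H
  atom 6: N, bond orders sum to 3 (valence 3) → 0 H
Totals → C:4, H:5, N:1, O:1.
In Hill order: C4H5NO.

C4H5NO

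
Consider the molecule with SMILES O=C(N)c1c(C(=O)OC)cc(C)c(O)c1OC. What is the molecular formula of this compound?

Walk through each heavy atom and fill implicit hydrogens from standard valence (C 4, N 3, O 2, S 2, halogen 1); for lowercase aromatic atoms, an aromatic c carries 1 H when it has two neighbours and 0 H with three, and aromatic n carries 0 H:
  atom 1: O, bond orders sum to 2 (valence 2) → 0 H
  atom 2: C, bond orders sum to 4 (valence 4) → 0 H
  atom 3: N, bond orders sum to 1 (valence 3) → 2 H
  atom 4: aromatic c, 3 neighbours → 0 H
  atom 5: aromatic c, 3 neighbours → 0 H
  atom 6: C, bond orders sum to 4 (valence 4) → 0 H
  atom 7: O, bond orders sum to 2 (valence 2) → 0 H
  atom 8: O, bond orders sum to 2 (valence 2) → 0 H
  atom 9: C, bond orders sum to 1 (valence 4) → 3 H
  atom 10: aromatic c, 2 neighbours → 1 H
  atom 11: aromatic c, 3 neighbours → 0 H
  atom 12: C, bond orders sum to 1 (valence 4) → 3 H
  atom 13: aromatic c, 3 neighbours → 0 H
  atom 14: O, bond orders sum to 1 (valence 2) → 1 H
  atom 15: aromatic c, 3 neighbours → 0 H
  atom 16: O, bond orders sum to 2 (valence 2) → 0 H
  atom 17: C, bond orders sum to 1 (valence 4) → 3 H
Totals → C:11, H:13, N:1, O:5.

C11H13NO5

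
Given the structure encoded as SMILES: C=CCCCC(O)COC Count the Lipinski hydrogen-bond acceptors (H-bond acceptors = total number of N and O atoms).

N atoms: 0; O atoms: 2.
Lipinski HBA = 0 + 2 = 2.

2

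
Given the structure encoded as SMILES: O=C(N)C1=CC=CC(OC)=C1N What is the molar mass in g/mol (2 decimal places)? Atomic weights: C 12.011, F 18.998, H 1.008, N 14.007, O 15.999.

166.18 g/mol

First, the molecular formula is C8H10N2O2 (counting implicit H from valence).
  C: 8 × 12.011 = 96.088
  H: 10 × 1.008 = 10.080
  N: 2 × 14.007 = 28.014
  O: 2 × 15.999 = 31.998
Sum: 8×12.011 + 10×1.008 + 2×14.007 + 2×15.999 = 166.180 → 166.18 g/mol.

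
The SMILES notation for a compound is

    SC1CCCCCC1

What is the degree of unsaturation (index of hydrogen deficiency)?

Degree of unsaturation = (number of rings) + (number of π bonds).
Ring closures in the SMILES: 1.
π bonds: none → 0 DoU from unsaturation.
Total DoU = 1 + 0 = 1.

1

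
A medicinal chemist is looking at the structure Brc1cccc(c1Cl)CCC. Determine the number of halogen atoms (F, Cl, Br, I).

Halogen atoms appear at heavy-atom positions 1, 8 (1×Br, 1×Cl).
Halogen count: 2.

2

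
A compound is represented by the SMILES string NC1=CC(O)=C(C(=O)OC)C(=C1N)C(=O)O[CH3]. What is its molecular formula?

Walk through each heavy atom and fill implicit hydrogens from standard valence (C 4, N 3, O 2, S 2, halogen 1):
  atom 1: N, bond orders sum to 1 (valence 3) → 2 H
  atom 2: C, bond orders sum to 4 (valence 4) → 0 H
  atom 3: C, bond orders sum to 3 (valence 4) → 1 H
  atom 4: C, bond orders sum to 4 (valence 4) → 0 H
  atom 5: O, bond orders sum to 1 (valence 2) → 1 H
  atom 6: C, bond orders sum to 4 (valence 4) → 0 H
  atom 7: C, bond orders sum to 4 (valence 4) → 0 H
  atom 8: O, bond orders sum to 2 (valence 2) → 0 H
  atom 9: O, bond orders sum to 2 (valence 2) → 0 H
  atom 10: C, bond orders sum to 1 (valence 4) → 3 H
  atom 11: C, bond orders sum to 4 (valence 4) → 0 H
  atom 12: C, bond orders sum to 4 (valence 4) → 0 H
  atom 13: N, bond orders sum to 1 (valence 3) → 2 H
  atom 14: C, bond orders sum to 4 (valence 4) → 0 H
  atom 15: O, bond orders sum to 2 (valence 2) → 0 H
  atom 16: O, bond orders sum to 2 (valence 2) → 0 H
  atom 17: C with explicit H count 3
Totals → C:10, H:12, N:2, O:5.
In Hill order: C10H12N2O5.

C10H12N2O5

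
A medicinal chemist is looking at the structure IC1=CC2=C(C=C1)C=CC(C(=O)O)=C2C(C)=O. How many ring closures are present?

2

In SMILES, each pair of matching ring-closure digits denotes one ring-closing bond; the number of such bonds equals the number of independent rings.
Ring-closure bonds here: 2.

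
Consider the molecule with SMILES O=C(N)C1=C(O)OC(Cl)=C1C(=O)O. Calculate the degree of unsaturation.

5

Molecular formula: C6H4ClNO5.
DoU = (2C + 2 + N − H − X) / 2, where X is the halogen count and O/S are ignored.
    = (2·6 + 2 + 1 − 4 − 1) / 2 = 10 / 2 = 5.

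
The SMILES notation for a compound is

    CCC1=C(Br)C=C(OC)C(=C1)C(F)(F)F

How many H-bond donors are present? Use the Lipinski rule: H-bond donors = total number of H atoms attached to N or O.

Donors: find every N or O and count the H atoms it carries.
  atom 8 (O): bond orders sum to 2 → 0 H
Lipinski HBD = 0.

0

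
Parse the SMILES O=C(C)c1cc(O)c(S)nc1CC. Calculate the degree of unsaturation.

Molecular formula: C9H11NO2S.
DoU = (2C + 2 + N − H − X) / 2, where X is the halogen count and O/S are ignored.
    = (2·9 + 2 + 1 − 11 − 0) / 2 = 10 / 2 = 5.

5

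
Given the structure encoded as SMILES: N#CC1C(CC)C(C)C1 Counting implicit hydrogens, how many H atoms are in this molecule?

Walk through each heavy atom and fill implicit hydrogens from standard valence (C 4, N 3, O 2, S 2, halogen 1):
  atom 1: N, bond orders sum to 3 (valence 3) → 0 H
  atom 2: C, bond orders sum to 4 (valence 4) → 0 H
  atom 3: C, bond orders sum to 3 (valence 4) → 1 H
  atom 4: C, bond orders sum to 3 (valence 4) → 1 H
  atom 5: C, bond orders sum to 2 (valence 4) → 2 H
  atom 6: C, bond orders sum to 1 (valence 4) → 3 H
  atom 7: C, bond orders sum to 3 (valence 4) → 1 H
  atom 8: C, bond orders sum to 1 (valence 4) → 3 H
  atom 9: C, bond orders sum to 2 (valence 4) → 2 H
Total hydrogens: 13.

13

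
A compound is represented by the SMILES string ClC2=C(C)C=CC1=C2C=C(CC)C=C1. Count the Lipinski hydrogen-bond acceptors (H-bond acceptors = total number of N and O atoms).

0

N atoms: 0; O atoms: 0.
Lipinski HBA = 0 + 0 = 0.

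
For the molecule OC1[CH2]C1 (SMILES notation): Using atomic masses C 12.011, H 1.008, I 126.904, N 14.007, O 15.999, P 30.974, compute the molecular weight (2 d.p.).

58.08 g/mol

First, the molecular formula is C3H6O (counting implicit H from valence).
  C: 3 × 12.011 = 36.033
  H: 6 × 1.008 = 6.048
  O: 1 × 15.999 = 15.999
Sum: 3×12.011 + 6×1.008 + 1×15.999 = 58.080 → 58.08 g/mol.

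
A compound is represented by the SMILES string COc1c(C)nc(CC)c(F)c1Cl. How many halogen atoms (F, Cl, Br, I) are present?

Halogen atoms appear at heavy-atom positions 11, 13 (1×Cl, 1×F).
Other groups present: 1 ether.
Halogen count: 2.

2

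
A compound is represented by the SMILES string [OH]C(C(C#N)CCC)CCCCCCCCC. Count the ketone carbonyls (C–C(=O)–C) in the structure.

0

Scan the SMILES for the ketone motif — none present.
Groups that are present: 1 hydroxyl, 1 nitrile.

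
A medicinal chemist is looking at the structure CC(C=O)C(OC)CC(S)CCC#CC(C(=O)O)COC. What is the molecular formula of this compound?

C15H24O5S

Walk through each heavy atom and fill implicit hydrogens from standard valence (C 4, N 3, O 2, S 2, halogen 1):
  atom 1: C, bond orders sum to 1 (valence 4) → 3 H
  atom 2: C, bond orders sum to 3 (valence 4) → 1 H
  atom 3: C, bond orders sum to 3 (valence 4) → 1 H
  atom 4: O, bond orders sum to 2 (valence 2) → 0 H
  atom 5: C, bond orders sum to 3 (valence 4) → 1 H
  atom 6: O, bond orders sum to 2 (valence 2) → 0 H
  atom 7: C, bond orders sum to 1 (valence 4) → 3 H
  atom 8: C, bond orders sum to 2 (valence 4) → 2 H
  atom 9: C, bond orders sum to 3 (valence 4) → 1 H
  atom 10: S, bond orders sum to 1 (valence 2) → 1 H
  atom 11: C, bond orders sum to 2 (valence 4) → 2 H
  atom 12: C, bond orders sum to 2 (valence 4) → 2 H
  atom 13: C, bond orders sum to 4 (valence 4) → 0 H
  atom 14: C, bond orders sum to 4 (valence 4) → 0 H
  atom 15: C, bond orders sum to 3 (valence 4) → 1 H
  atom 16: C, bond orders sum to 4 (valence 4) → 0 H
  atom 17: O, bond orders sum to 2 (valence 2) → 0 H
  atom 18: O, bond orders sum to 1 (valence 2) → 1 H
  atom 19: C, bond orders sum to 2 (valence 4) → 2 H
  atom 20: O, bond orders sum to 2 (valence 2) → 0 H
  atom 21: C, bond orders sum to 1 (valence 4) → 3 H
Totals → C:15, H:24, O:5, S:1.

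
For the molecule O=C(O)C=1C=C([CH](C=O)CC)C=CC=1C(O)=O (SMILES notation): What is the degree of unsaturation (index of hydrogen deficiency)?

Molecular formula: C12H12O5.
DoU = (2C + 2 + N − H − X) / 2, where X is the halogen count and O/S are ignored.
    = (2·12 + 2 + 0 − 12 − 0) / 2 = 14 / 2 = 7.

7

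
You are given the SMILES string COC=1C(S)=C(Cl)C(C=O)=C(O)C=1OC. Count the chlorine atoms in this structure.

Scan the SMILES for Cl atoms (remember two-letter symbols like Cl and Br are single atoms).
Chlorine count: 1.

1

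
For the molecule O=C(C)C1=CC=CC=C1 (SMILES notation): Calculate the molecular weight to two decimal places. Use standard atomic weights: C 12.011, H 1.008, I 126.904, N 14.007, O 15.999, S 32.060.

120.15 g/mol

First, the molecular formula is C8H8O (counting implicit H from valence).
  C: 8 × 12.011 = 96.088
  H: 8 × 1.008 = 8.064
  O: 1 × 15.999 = 15.999
Sum: 8×12.011 + 8×1.008 + 1×15.999 = 120.151 → 120.15 g/mol.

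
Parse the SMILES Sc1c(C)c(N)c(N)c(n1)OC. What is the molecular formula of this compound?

C7H11N3OS

Walk through each heavy atom and fill implicit hydrogens from standard valence (C 4, N 3, O 2, S 2, halogen 1); for lowercase aromatic atoms, an aromatic c carries 1 H when it has two neighbours and 0 H with three, and aromatic n carries 0 H:
  atom 1: S, bond orders sum to 1 (valence 2) → 1 H
  atom 2: aromatic c, 3 neighbours → 0 H
  atom 3: aromatic c, 3 neighbours → 0 H
  atom 4: C, bond orders sum to 1 (valence 4) → 3 H
  atom 5: aromatic c, 3 neighbours → 0 H
  atom 6: N, bond orders sum to 1 (valence 3) → 2 H
  atom 7: aromatic c, 3 neighbours → 0 H
  atom 8: N, bond orders sum to 1 (valence 3) → 2 H
  atom 9: aromatic c, 3 neighbours → 0 H
  atom 10: aromatic n, 2 neighbours → 0 H
  atom 11: O, bond orders sum to 2 (valence 2) → 0 H
  atom 12: C, bond orders sum to 1 (valence 4) → 3 H
Totals → C:7, H:11, N:3, O:1, S:1.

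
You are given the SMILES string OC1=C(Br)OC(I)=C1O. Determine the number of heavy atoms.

Every atom symbol written in the SMILES (organic subset) is one heavy atom; implicit H are not written.
Heavy atoms by element → Br:1, C:4, I:1, O:3.
Total: 9.

9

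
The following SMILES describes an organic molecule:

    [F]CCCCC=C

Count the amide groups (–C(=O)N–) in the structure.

Scan the SMILES for the amide motif — none present.
Groups that are present: 1 alkene.

0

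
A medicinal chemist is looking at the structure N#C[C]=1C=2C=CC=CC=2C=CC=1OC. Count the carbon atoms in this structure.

12

Count every carbon token in the SMILES (each C, including those in ring-closure positions and inside branches).
Carbon count: 12.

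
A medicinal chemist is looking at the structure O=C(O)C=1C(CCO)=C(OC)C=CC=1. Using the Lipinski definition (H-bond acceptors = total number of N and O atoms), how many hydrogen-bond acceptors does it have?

4

N atoms: 0; O atoms: 4.
Lipinski HBA = 0 + 4 = 4.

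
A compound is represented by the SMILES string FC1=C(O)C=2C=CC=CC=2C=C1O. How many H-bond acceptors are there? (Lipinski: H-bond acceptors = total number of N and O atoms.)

N atoms: 0; O atoms: 2.
Lipinski HBA = 0 + 2 = 2.

2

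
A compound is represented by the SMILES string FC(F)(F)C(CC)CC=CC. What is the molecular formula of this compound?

Walk through each heavy atom and fill implicit hydrogens from standard valence (C 4, N 3, O 2, S 2, halogen 1):
  atom 1: F (halogen, monovalent) → 0 H
  atom 2: C, bond orders sum to 4 (valence 4) → 0 H
  atom 3: F (halogen, monovalent) → 0 H
  atom 4: F (halogen, monovalent) → 0 H
  atom 5: C, bond orders sum to 3 (valence 4) → 1 H
  atom 6: C, bond orders sum to 2 (valence 4) → 2 H
  atom 7: C, bond orders sum to 1 (valence 4) → 3 H
  atom 8: C, bond orders sum to 2 (valence 4) → 2 H
  atom 9: C, bond orders sum to 3 (valence 4) → 1 H
  atom 10: C, bond orders sum to 3 (valence 4) → 1 H
  atom 11: C, bond orders sum to 1 (valence 4) → 3 H
Totals → C:8, H:13, F:3.
In Hill order: C8H13F3.

C8H13F3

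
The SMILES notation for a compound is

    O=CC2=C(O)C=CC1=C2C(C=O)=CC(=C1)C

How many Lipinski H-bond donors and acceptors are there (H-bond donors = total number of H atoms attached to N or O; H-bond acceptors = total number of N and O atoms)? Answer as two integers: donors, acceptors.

Donors: find every N or O and count the H atoms it carries.
  atom 1 (O): bond orders sum to 2 → 0 H
  atom 5 (O): bond orders sum to 1 → 1 H
  atom 12 (O): bond orders sum to 2 → 0 H
Lipinski HBD = 1.
Acceptors: N atoms = 0, O atoms = 3 → HBA = 3.

1, 3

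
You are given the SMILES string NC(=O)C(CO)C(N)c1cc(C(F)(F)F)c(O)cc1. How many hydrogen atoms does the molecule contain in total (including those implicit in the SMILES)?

Walk through each heavy atom and fill implicit hydrogens from standard valence (C 4, N 3, O 2, S 2, halogen 1); for lowercase aromatic atoms, an aromatic c carries 1 H when it has two neighbours and 0 H with three, and aromatic n carries 0 H:
  atom 1: N, bond orders sum to 1 (valence 3) → 2 H
  atom 2: C, bond orders sum to 4 (valence 4) → 0 H
  atom 3: O, bond orders sum to 2 (valence 2) → 0 H
  atom 4: C, bond orders sum to 3 (valence 4) → 1 H
  atom 5: C, bond orders sum to 2 (valence 4) → 2 H
  atom 6: O, bond orders sum to 1 (valence 2) → 1 H
  atom 7: C, bond orders sum to 3 (valence 4) → 1 H
  atom 8: N, bond orders sum to 1 (valence 3) → 2 H
  atom 9: aromatic c, 3 neighbours → 0 H
  atom 10: aromatic c, 2 neighbours → 1 H
  atom 11: aromatic c, 3 neighbours → 0 H
  atom 12: C, bond orders sum to 4 (valence 4) → 0 H
  atom 13: F (halogen, monovalent) → 0 H
  atom 14: F (halogen, monovalent) → 0 H
  atom 15: F (halogen, monovalent) → 0 H
  atom 16: aromatic c, 3 neighbours → 0 H
  atom 17: O, bond orders sum to 1 (valence 2) → 1 H
  atom 18: aromatic c, 2 neighbours → 1 H
  atom 19: aromatic c, 2 neighbours → 1 H
Total hydrogens: 13.

13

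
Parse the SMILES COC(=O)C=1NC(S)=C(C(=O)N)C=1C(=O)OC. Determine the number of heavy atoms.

17

Every atom symbol written in the SMILES (organic subset) is one heavy atom; implicit H are not written.
Heavy atoms by element → C:9, N:2, O:5, S:1.
Total: 17.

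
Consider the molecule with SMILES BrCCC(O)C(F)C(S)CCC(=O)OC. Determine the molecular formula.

C9H16BrFO3S

Walk through each heavy atom and fill implicit hydrogens from standard valence (C 4, N 3, O 2, S 2, halogen 1):
  atom 1: Br (halogen, monovalent) → 0 H
  atom 2: C, bond orders sum to 2 (valence 4) → 2 H
  atom 3: C, bond orders sum to 2 (valence 4) → 2 H
  atom 4: C, bond orders sum to 3 (valence 4) → 1 H
  atom 5: O, bond orders sum to 1 (valence 2) → 1 H
  atom 6: C, bond orders sum to 3 (valence 4) → 1 H
  atom 7: F (halogen, monovalent) → 0 H
  atom 8: C, bond orders sum to 3 (valence 4) → 1 H
  atom 9: S, bond orders sum to 1 (valence 2) → 1 H
  atom 10: C, bond orders sum to 2 (valence 4) → 2 H
  atom 11: C, bond orders sum to 2 (valence 4) → 2 H
  atom 12: C, bond orders sum to 4 (valence 4) → 0 H
  atom 13: O, bond orders sum to 2 (valence 2) → 0 H
  atom 14: O, bond orders sum to 2 (valence 2) → 0 H
  atom 15: C, bond orders sum to 1 (valence 4) → 3 H
Totals → C:9, H:16, Br:1, F:1, O:3, S:1.
In Hill order: C9H16BrFO3S.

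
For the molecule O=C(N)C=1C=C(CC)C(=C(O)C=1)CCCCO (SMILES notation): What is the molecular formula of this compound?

Walk through each heavy atom and fill implicit hydrogens from standard valence (C 4, N 3, O 2, S 2, halogen 1):
  atom 1: O, bond orders sum to 2 (valence 2) → 0 H
  atom 2: C, bond orders sum to 4 (valence 4) → 0 H
  atom 3: N, bond orders sum to 1 (valence 3) → 2 H
  atom 4: C, bond orders sum to 4 (valence 4) → 0 H
  atom 5: C, bond orders sum to 3 (valence 4) → 1 H
  atom 6: C, bond orders sum to 4 (valence 4) → 0 H
  atom 7: C, bond orders sum to 2 (valence 4) → 2 H
  atom 8: C, bond orders sum to 1 (valence 4) → 3 H
  atom 9: C, bond orders sum to 4 (valence 4) → 0 H
  atom 10: C, bond orders sum to 4 (valence 4) → 0 H
  atom 11: O, bond orders sum to 1 (valence 2) → 1 H
  atom 12: C, bond orders sum to 3 (valence 4) → 1 H
  atom 13: C, bond orders sum to 2 (valence 4) → 2 H
  atom 14: C, bond orders sum to 2 (valence 4) → 2 H
  atom 15: C, bond orders sum to 2 (valence 4) → 2 H
  atom 16: C, bond orders sum to 2 (valence 4) → 2 H
  atom 17: O, bond orders sum to 1 (valence 2) → 1 H
Totals → C:13, H:19, N:1, O:3.

C13H19NO3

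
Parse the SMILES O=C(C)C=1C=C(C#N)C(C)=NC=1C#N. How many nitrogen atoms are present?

3

Scan the SMILES for N atoms (remember two-letter symbols like Cl and Br are single atoms).
Nitrogen count: 3.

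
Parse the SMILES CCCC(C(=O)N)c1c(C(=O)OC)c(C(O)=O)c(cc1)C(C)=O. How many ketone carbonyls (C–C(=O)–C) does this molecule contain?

The ketone motif appears at heavy-atom position 21 in the SMILES.
Other groups present: 1 amide, 1 carboxylic acid, 1 ester.
Ketone count: 1.

1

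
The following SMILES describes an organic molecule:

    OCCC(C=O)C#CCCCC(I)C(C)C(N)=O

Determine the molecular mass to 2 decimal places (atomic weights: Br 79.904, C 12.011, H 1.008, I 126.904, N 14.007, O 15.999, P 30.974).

First, the molecular formula is C13H20INO3 (counting implicit H from valence).
  C: 13 × 12.011 = 156.143
  H: 20 × 1.008 = 20.160
  I: 1 × 126.904 = 126.904
  N: 1 × 14.007 = 14.007
  O: 3 × 15.999 = 47.997
Sum: 13×12.011 + 20×1.008 + 1×126.904 + 1×14.007 + 3×15.999 = 365.211 → 365.21 g/mol.

365.21 g/mol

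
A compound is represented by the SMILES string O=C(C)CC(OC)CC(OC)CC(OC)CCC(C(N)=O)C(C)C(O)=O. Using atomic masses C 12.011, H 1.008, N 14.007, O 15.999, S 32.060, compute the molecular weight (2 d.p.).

375.46 g/mol

First, the molecular formula is C18H33NO7 (counting implicit H from valence).
  C: 18 × 12.011 = 216.198
  H: 33 × 1.008 = 33.264
  N: 1 × 14.007 = 14.007
  O: 7 × 15.999 = 111.993
Sum: 18×12.011 + 33×1.008 + 1×14.007 + 7×15.999 = 375.462 → 375.46 g/mol.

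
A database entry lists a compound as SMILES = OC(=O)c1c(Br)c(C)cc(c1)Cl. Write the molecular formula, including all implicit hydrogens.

Walk through each heavy atom and fill implicit hydrogens from standard valence (C 4, N 3, O 2, S 2, halogen 1); for lowercase aromatic atoms, an aromatic c carries 1 H when it has two neighbours and 0 H with three, and aromatic n carries 0 H:
  atom 1: O, bond orders sum to 1 (valence 2) → 1 H
  atom 2: C, bond orders sum to 4 (valence 4) → 0 H
  atom 3: O, bond orders sum to 2 (valence 2) → 0 H
  atom 4: aromatic c, 3 neighbours → 0 H
  atom 5: aromatic c, 3 neighbours → 0 H
  atom 6: Br (halogen, monovalent) → 0 H
  atom 7: aromatic c, 3 neighbours → 0 H
  atom 8: C, bond orders sum to 1 (valence 4) → 3 H
  atom 9: aromatic c, 2 neighbours → 1 H
  atom 10: aromatic c, 3 neighbours → 0 H
  atom 11: aromatic c, 2 neighbours → 1 H
  atom 12: Cl (halogen, monovalent) → 0 H
Totals → C:8, H:6, Br:1, Cl:1, O:2.

C8H6BrClO2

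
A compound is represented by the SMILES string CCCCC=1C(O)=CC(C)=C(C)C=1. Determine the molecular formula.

Walk through each heavy atom and fill implicit hydrogens from standard valence (C 4, N 3, O 2, S 2, halogen 1):
  atom 1: C, bond orders sum to 1 (valence 4) → 3 H
  atom 2: C, bond orders sum to 2 (valence 4) → 2 H
  atom 3: C, bond orders sum to 2 (valence 4) → 2 H
  atom 4: C, bond orders sum to 2 (valence 4) → 2 H
  atom 5: C, bond orders sum to 4 (valence 4) → 0 H
  atom 6: C, bond orders sum to 4 (valence 4) → 0 H
  atom 7: O, bond orders sum to 1 (valence 2) → 1 H
  atom 8: C, bond orders sum to 3 (valence 4) → 1 H
  atom 9: C, bond orders sum to 4 (valence 4) → 0 H
  atom 10: C, bond orders sum to 1 (valence 4) → 3 H
  atom 11: C, bond orders sum to 4 (valence 4) → 0 H
  atom 12: C, bond orders sum to 1 (valence 4) → 3 H
  atom 13: C, bond orders sum to 3 (valence 4) → 1 H
Totals → C:12, H:18, O:1.

C12H18O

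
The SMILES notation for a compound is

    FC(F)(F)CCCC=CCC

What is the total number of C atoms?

8

Count every carbon token in the SMILES (each C, including those in ring-closure positions and inside branches).
Carbon count: 8.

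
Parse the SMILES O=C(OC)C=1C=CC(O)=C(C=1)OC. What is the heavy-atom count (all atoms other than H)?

Every atom symbol written in the SMILES (organic subset) is one heavy atom; implicit H are not written.
Heavy atoms by element → C:9, O:4.
Total: 13.

13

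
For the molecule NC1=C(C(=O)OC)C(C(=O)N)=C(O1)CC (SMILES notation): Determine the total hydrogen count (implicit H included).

12

Walk through each heavy atom and fill implicit hydrogens from standard valence (C 4, N 3, O 2, S 2, halogen 1):
  atom 1: N, bond orders sum to 1 (valence 3) → 2 H
  atom 2: C, bond orders sum to 4 (valence 4) → 0 H
  atom 3: C, bond orders sum to 4 (valence 4) → 0 H
  atom 4: C, bond orders sum to 4 (valence 4) → 0 H
  atom 5: O, bond orders sum to 2 (valence 2) → 0 H
  atom 6: O, bond orders sum to 2 (valence 2) → 0 H
  atom 7: C, bond orders sum to 1 (valence 4) → 3 H
  atom 8: C, bond orders sum to 4 (valence 4) → 0 H
  atom 9: C, bond orders sum to 4 (valence 4) → 0 H
  atom 10: O, bond orders sum to 2 (valence 2) → 0 H
  atom 11: N, bond orders sum to 1 (valence 3) → 2 H
  atom 12: C, bond orders sum to 4 (valence 4) → 0 H
  atom 13: O, bond orders sum to 2 (valence 2) → 0 H
  atom 14: C, bond orders sum to 2 (valence 4) → 2 H
  atom 15: C, bond orders sum to 1 (valence 4) → 3 H
Total hydrogens: 12.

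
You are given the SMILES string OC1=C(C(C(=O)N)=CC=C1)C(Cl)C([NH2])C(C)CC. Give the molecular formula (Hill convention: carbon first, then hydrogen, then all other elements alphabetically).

Walk through each heavy atom and fill implicit hydrogens from standard valence (C 4, N 3, O 2, S 2, halogen 1):
  atom 1: O, bond orders sum to 1 (valence 2) → 1 H
  atom 2: C, bond orders sum to 4 (valence 4) → 0 H
  atom 3: C, bond orders sum to 4 (valence 4) → 0 H
  atom 4: C, bond orders sum to 4 (valence 4) → 0 H
  atom 5: C, bond orders sum to 4 (valence 4) → 0 H
  atom 6: O, bond orders sum to 2 (valence 2) → 0 H
  atom 7: N, bond orders sum to 1 (valence 3) → 2 H
  atom 8: C, bond orders sum to 3 (valence 4) → 1 H
  atom 9: C, bond orders sum to 3 (valence 4) → 1 H
  atom 10: C, bond orders sum to 3 (valence 4) → 1 H
  atom 11: C, bond orders sum to 3 (valence 4) → 1 H
  atom 12: Cl (halogen, monovalent) → 0 H
  atom 13: C, bond orders sum to 3 (valence 4) → 1 H
  atom 14: N with explicit H count 2
  atom 15: C, bond orders sum to 3 (valence 4) → 1 H
  atom 16: C, bond orders sum to 1 (valence 4) → 3 H
  atom 17: C, bond orders sum to 2 (valence 4) → 2 H
  atom 18: C, bond orders sum to 1 (valence 4) → 3 H
Totals → C:13, H:19, Cl:1, N:2, O:2.

C13H19ClN2O2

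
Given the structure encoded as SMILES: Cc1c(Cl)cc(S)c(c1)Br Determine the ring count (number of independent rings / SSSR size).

1

In SMILES, each pair of matching ring-closure digits denotes one ring-closing bond; the number of such bonds equals the number of independent rings.
Ring-closure bonds here: 1.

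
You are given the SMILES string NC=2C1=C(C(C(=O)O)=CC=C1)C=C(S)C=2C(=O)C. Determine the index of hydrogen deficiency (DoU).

9

Degree of unsaturation = (number of rings) + (number of π bonds).
Ring closures in the SMILES: 2.
π bonds: 7 double bonds (each 1 DoU) → 7 DoU from unsaturation.
Total DoU = 2 + 7 = 9.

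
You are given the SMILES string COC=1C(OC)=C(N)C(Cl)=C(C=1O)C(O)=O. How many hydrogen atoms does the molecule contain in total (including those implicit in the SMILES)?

Walk through each heavy atom and fill implicit hydrogens from standard valence (C 4, N 3, O 2, S 2, halogen 1):
  atom 1: C, bond orders sum to 1 (valence 4) → 3 H
  atom 2: O, bond orders sum to 2 (valence 2) → 0 H
  atom 3: C, bond orders sum to 4 (valence 4) → 0 H
  atom 4: C, bond orders sum to 4 (valence 4) → 0 H
  atom 5: O, bond orders sum to 2 (valence 2) → 0 H
  atom 6: C, bond orders sum to 1 (valence 4) → 3 H
  atom 7: C, bond orders sum to 4 (valence 4) → 0 H
  atom 8: N, bond orders sum to 1 (valence 3) → 2 H
  atom 9: C, bond orders sum to 4 (valence 4) → 0 H
  atom 10: Cl (halogen, monovalent) → 0 H
  atom 11: C, bond orders sum to 4 (valence 4) → 0 H
  atom 12: C, bond orders sum to 4 (valence 4) → 0 H
  atom 13: O, bond orders sum to 1 (valence 2) → 1 H
  atom 14: C, bond orders sum to 4 (valence 4) → 0 H
  atom 15: O, bond orders sum to 1 (valence 2) → 1 H
  atom 16: O, bond orders sum to 2 (valence 2) → 0 H
Total hydrogens: 10.

10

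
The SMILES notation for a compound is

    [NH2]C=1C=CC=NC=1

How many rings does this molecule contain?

1

In SMILES, each pair of matching ring-closure digits denotes one ring-closing bond; the number of such bonds equals the number of independent rings.
Ring-closure bonds here: 1.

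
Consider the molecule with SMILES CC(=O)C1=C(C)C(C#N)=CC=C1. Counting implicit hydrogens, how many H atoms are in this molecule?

Walk through each heavy atom and fill implicit hydrogens from standard valence (C 4, N 3, O 2, S 2, halogen 1):
  atom 1: C, bond orders sum to 1 (valence 4) → 3 H
  atom 2: C, bond orders sum to 4 (valence 4) → 0 H
  atom 3: O, bond orders sum to 2 (valence 2) → 0 H
  atom 4: C, bond orders sum to 4 (valence 4) → 0 H
  atom 5: C, bond orders sum to 4 (valence 4) → 0 H
  atom 6: C, bond orders sum to 1 (valence 4) → 3 H
  atom 7: C, bond orders sum to 4 (valence 4) → 0 H
  atom 8: C, bond orders sum to 4 (valence 4) → 0 H
  atom 9: N, bond orders sum to 3 (valence 3) → 0 H
  atom 10: C, bond orders sum to 3 (valence 4) → 1 H
  atom 11: C, bond orders sum to 3 (valence 4) → 1 H
  atom 12: C, bond orders sum to 3 (valence 4) → 1 H
Total hydrogens: 9.

9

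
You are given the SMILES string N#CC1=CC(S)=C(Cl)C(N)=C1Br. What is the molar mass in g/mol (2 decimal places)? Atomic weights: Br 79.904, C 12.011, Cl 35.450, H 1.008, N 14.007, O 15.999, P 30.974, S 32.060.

263.54 g/mol

First, the molecular formula is C7H4BrClN2S (counting implicit H from valence).
  Br: 1 × 79.904 = 79.904
  C: 7 × 12.011 = 84.077
  Cl: 1 × 35.450 = 35.450
  H: 4 × 1.008 = 4.032
  N: 2 × 14.007 = 28.014
  S: 1 × 32.060 = 32.060
Sum: 1×79.904 + 7×12.011 + 1×35.450 + 4×1.008 + 2×14.007 + 1×32.060 = 263.537 → 263.54 g/mol.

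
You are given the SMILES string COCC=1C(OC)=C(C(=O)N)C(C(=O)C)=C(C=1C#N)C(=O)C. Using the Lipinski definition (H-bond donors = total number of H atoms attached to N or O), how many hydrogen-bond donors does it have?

Donors: find every N or O and count the H atoms it carries.
  atom 2 (O): bond orders sum to 2 → 0 H
  atom 6 (O): bond orders sum to 2 → 0 H
  atom 10 (O): bond orders sum to 2 → 0 H
  atom 11 (N): bond orders sum to 1 → 2 H
  atom 14 (O): bond orders sum to 2 → 0 H
  atom 19 (N): bond orders sum to 3 → 0 H
  atom 21 (O): bond orders sum to 2 → 0 H
Lipinski HBD = 2.

2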